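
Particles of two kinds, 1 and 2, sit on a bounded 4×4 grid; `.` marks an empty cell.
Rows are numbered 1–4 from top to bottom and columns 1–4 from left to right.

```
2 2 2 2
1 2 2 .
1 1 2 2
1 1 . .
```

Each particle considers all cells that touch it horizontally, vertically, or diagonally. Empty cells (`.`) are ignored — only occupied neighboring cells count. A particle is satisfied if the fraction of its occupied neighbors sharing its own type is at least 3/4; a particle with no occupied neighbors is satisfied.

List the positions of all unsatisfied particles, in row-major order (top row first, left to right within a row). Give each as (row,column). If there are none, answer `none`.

(1,1), (2,1), (2,2), (3,2), (3,3)

Row 1: (1,1)2 2/3 ✗ · (1,2)2 4/5 ✓ · (1,3)2 4/4 ✓ · (1,4)2 2/2 ✓
Row 2: (2,1)1 2/5 ✗ · (2,2)2 5/8 ✗ · (2,3)2 6/7 ✓
Row 3: (3,1)1 4/5 ✓ · (3,2)1 4/7 ✗ · (3,3)2 3/5 ✗ · (3,4)2 2/2 ✓
Row 4: (4,1)1 3/3 ✓ · (4,2)1 3/4 ✓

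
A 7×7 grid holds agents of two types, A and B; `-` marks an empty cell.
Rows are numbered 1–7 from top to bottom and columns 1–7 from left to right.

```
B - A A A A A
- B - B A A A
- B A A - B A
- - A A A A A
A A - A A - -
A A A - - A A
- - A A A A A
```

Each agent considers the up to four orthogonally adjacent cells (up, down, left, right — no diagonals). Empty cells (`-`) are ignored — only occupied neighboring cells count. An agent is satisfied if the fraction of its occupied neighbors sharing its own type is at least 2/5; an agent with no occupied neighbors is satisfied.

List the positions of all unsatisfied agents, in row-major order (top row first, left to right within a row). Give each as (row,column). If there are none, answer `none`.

Row 1: (1,1)B 0/0 ok · (1,3)A 1/1 ok · (1,4)A 2/3 ok · (1,5)A 3/3 ok · (1,6)A 3/3 ok · (1,7)A 2/2 ok
Row 2: (2,2)B 1/1 ok · (2,4)B 0/3 unhappy · (2,5)A 2/3 ok · (2,6)A 3/4 ok · (2,7)A 3/3 ok
Row 3: (3,2)B 1/2 ok · (3,3)A 2/3 ok · (3,4)A 2/3 ok · (3,6)B 0/3 unhappy · (3,7)A 2/3 ok
Row 4: (4,3)A 2/2 ok · (4,4)A 4/4 ok · (4,5)A 3/3 ok · (4,6)A 2/3 ok · (4,7)A 2/2 ok
Row 5: (5,1)A 2/2 ok · (5,2)A 2/2 ok · (5,4)A 2/2 ok · (5,5)A 2/2 ok
Row 6: (6,1)A 2/2 ok · (6,2)A 3/3 ok · (6,3)A 2/2 ok · (6,6)A 2/2 ok · (6,7)A 2/2 ok
Row 7: (7,3)A 2/2 ok · (7,4)A 2/2 ok · (7,5)A 2/2 ok · (7,6)A 3/3 ok · (7,7)A 2/2 ok

(2,4), (3,6)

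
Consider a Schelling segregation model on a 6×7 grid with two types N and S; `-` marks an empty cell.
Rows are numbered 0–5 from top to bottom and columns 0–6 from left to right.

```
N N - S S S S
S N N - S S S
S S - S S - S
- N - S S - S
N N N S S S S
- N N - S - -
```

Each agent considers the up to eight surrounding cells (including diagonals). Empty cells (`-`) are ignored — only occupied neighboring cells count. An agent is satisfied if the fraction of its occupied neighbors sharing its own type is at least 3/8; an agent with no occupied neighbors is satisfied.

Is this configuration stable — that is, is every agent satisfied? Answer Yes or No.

(0,0)N 2/3 satisfied
(0,1)N 3/4 satisfied
(0,3)S 2/3 satisfied
(0,4)S 4/4 satisfied
(0,5)S 5/5 satisfied
(0,6)S 3/3 satisfied
(1,0)S 2/5 satisfied
(1,1)N 3/6 satisfied
(1,2)N 2/5 satisfied
(1,4)S 6/6 satisfied
(1,5)S 7/7 satisfied
(1,6)S 4/4 satisfied
(2,0)S 2/4 satisfied
(2,1)S 2/5 satisfied
(2,3)S 4/5 satisfied
(2,4)S 5/5 satisfied
(2,6)S 3/3 satisfied
(3,1)N 3/5 satisfied
(3,3)S 5/6 satisfied
(3,4)S 6/6 satisfied
(3,6)S 3/3 satisfied
(4,0)N 3/3 satisfied
(4,1)N 5/5 satisfied
(4,2)N 4/6 satisfied
(4,3)S 4/6 satisfied
(4,4)S 5/5 satisfied
(4,5)S 5/5 satisfied
(4,6)S 2/2 satisfied
(5,1)N 4/4 satisfied
(5,2)N 3/4 satisfied
(5,4)S 3/3 satisfied
All meet the threshold, so the configuration is stable.

Yes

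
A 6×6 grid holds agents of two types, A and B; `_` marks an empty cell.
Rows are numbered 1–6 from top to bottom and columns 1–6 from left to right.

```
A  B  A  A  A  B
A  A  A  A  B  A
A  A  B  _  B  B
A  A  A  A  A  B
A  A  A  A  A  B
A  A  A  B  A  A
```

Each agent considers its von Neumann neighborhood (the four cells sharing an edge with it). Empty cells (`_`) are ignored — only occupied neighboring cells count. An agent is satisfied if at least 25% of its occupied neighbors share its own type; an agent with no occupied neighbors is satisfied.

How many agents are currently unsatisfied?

(1,1)A 1/2 satisfied
(1,2)B 0/3 not
(1,3)A 2/3 satisfied
(1,4)A 3/3 satisfied
(1,5)A 1/3 satisfied
(1,6)B 0/2 not
(2,1)A 3/3 satisfied
(2,2)A 3/4 satisfied
(2,3)A 3/4 satisfied
(2,4)A 2/3 satisfied
(2,5)B 1/4 satisfied
(2,6)A 0/3 not
(3,1)A 3/3 satisfied
(3,2)A 3/4 satisfied
(3,3)B 0/3 not
(3,5)B 2/3 satisfied
(3,6)B 2/3 satisfied
(4,1)A 3/3 satisfied
(4,2)A 4/4 satisfied
(4,3)A 3/4 satisfied
(4,4)A 3/3 satisfied
(4,5)A 2/4 satisfied
(4,6)B 2/3 satisfied
(5,1)A 3/3 satisfied
(5,2)A 4/4 satisfied
(5,3)A 4/4 satisfied
(5,4)A 3/4 satisfied
(5,5)A 3/4 satisfied
(5,6)B 1/3 satisfied
(6,1)A 2/2 satisfied
(6,2)A 3/3 satisfied
(6,3)A 2/3 satisfied
(6,4)B 0/3 not
(6,5)A 2/3 satisfied
(6,6)A 1/2 satisfied
Unsatisfied: (1,2), (1,6), (2,6), (3,3), (6,4) — 5 in total.

5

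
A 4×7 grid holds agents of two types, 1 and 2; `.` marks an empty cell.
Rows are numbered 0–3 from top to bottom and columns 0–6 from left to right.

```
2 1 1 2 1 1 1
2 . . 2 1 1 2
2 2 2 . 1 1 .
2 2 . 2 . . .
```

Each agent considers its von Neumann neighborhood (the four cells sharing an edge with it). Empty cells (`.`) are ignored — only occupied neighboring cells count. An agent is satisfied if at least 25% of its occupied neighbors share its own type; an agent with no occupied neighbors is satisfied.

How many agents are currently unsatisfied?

1

(0,0)2 1/2 satisfied
(0,1)1 1/2 satisfied
(0,2)1 1/2 satisfied
(0,3)2 1/3 satisfied
(0,4)1 2/3 satisfied
(0,5)1 3/3 satisfied
(0,6)1 1/2 satisfied
(1,0)2 2/2 satisfied
(1,3)2 1/2 satisfied
(1,4)1 3/4 satisfied
(1,5)1 3/4 satisfied
(1,6)2 0/2 not
(2,0)2 3/3 satisfied
(2,1)2 3/3 satisfied
(2,2)2 1/1 satisfied
(2,4)1 2/2 satisfied
(2,5)1 2/2 satisfied
(3,0)2 2/2 satisfied
(3,1)2 2/2 satisfied
(3,3)2 0/0 satisfied
Unsatisfied: (1,6) — 1 in total.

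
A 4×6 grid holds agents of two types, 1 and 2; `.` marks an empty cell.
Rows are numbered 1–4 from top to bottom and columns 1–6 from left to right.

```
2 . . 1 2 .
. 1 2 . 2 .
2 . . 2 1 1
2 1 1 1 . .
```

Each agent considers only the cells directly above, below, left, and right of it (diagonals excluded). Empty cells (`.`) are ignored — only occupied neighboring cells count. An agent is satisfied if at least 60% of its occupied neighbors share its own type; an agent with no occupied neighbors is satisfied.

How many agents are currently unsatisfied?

10

(1,1)2 0/0 ✓
(1,4)1 0/1 ✗
(1,5)2 1/2 ✗
(2,2)1 0/1 ✗
(2,3)2 0/1 ✗
(2,5)2 1/2 ✗
(3,1)2 1/1 ✓
(3,4)2 0/2 ✗
(3,5)1 1/3 ✗
(3,6)1 1/1 ✓
(4,1)2 1/2 ✗
(4,2)1 1/2 ✗
(4,3)1 2/2 ✓
(4,4)1 1/2 ✗
Unsatisfied: (1,4), (1,5), (2,2), (2,3), (2,5), (3,4), (3,5), (4,1), (4,2), (4,4) — 10 in total.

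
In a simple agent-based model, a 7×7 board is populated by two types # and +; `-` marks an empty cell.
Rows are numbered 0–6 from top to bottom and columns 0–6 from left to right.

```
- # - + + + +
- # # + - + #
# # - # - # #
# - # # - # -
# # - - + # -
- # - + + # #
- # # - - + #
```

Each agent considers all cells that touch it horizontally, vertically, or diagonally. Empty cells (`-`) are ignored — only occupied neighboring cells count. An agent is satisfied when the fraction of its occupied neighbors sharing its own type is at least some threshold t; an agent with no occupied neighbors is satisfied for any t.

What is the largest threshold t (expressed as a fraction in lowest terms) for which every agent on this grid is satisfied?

Row 0: (0,1)# 2/2 · (0,3)+ 2/3 · (0,4)+ 4/4 · (0,5)+ 3/4 · (0,6)+ 2/3
Row 1: (1,1)# 4/4 · (1,2)# 4/6 · (1,3)+ 2/4 · (1,5)+ 3/6 · (1,6)# 2/5
Row 2: (2,0)# 3/3 · (2,1)# 5/5 · (2,3)# 3/4 · (2,5)# 3/4 · (2,6)# 3/4
Row 3: (3,0)# 4/4 · (3,2)# 4/4 · (3,3)# 2/3 · (3,5)# 3/4
Row 4: (4,0)# 3/3 · (4,1)# 4/4 · (4,4)+ 2/6 · (4,5)# 3/5
Row 5: (5,1)# 4/4 · (5,3)+ 2/3 · (5,4)+ 3/5 · (5,5)# 3/6 · (5,6)# 3/4
Row 6: (6,1)# 2/2 · (6,2)# 2/3 · (6,5)+ 1/4 · (6,6)# 2/3
The smallest same-type fraction is 1/4 at (6,5), which reduces to 1/4. Any threshold above that leaves this agent unsatisfied.

1/4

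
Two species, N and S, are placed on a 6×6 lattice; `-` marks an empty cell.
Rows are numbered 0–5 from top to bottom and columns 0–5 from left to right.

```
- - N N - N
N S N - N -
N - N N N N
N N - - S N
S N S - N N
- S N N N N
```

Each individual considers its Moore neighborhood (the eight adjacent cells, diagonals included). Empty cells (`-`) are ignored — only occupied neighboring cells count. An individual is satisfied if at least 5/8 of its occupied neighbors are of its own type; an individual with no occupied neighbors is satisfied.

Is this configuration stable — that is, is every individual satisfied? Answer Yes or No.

(0,2)N 2/3 satisfied
(0,3)N 3/3 satisfied
(0,5)N 1/1 satisfied
(1,0)N 1/2 not
(1,1)S 0/5 not
(1,2)N 4/5 satisfied
(1,4)N 5/5 satisfied
(2,0)N 3/4 satisfied
(2,2)N 3/4 satisfied
(2,3)N 4/5 satisfied
(2,4)N 4/5 satisfied
(2,5)N 3/4 satisfied
(3,0)N 3/4 satisfied
(3,1)N 4/6 satisfied
(3,4)S 0/6 not
(3,5)N 4/5 satisfied
(4,0)S 1/4 not
(4,1)N 3/6 not
(4,2)S 1/5 not
(4,4)N 5/6 satisfied
(4,5)N 4/5 satisfied
(5,1)S 2/4 not
(5,2)N 2/4 not
(5,3)N 3/4 satisfied
(5,4)N 4/4 satisfied
(5,5)N 3/3 satisfied
For instance (1,0) has only 1/2 same-type neighbors, below 5/8.

No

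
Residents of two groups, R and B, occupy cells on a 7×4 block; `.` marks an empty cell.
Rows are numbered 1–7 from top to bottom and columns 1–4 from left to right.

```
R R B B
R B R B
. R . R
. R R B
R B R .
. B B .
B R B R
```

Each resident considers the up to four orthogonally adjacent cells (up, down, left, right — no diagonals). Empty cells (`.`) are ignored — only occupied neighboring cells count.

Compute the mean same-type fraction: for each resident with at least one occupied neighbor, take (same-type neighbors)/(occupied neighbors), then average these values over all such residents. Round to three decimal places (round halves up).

(1,1)R 2/2
(1,2)R 1/3
(1,3)B 1/3
(1,4)B 2/2
(2,1)R 1/2
(2,2)B 0/4
(2,3)R 0/3
(2,4)B 1/3
(3,2)R 1/2
(3,4)R 0/2
(4,2)R 2/3
(4,3)R 2/3
(4,4)B 0/2
(5,1)R 0/1
(5,2)B 1/4
(5,3)R 1/3
(6,2)B 2/3
(6,3)B 2/3
(7,1)B 0/1
(7,2)R 0/3
(7,3)B 1/3
(7,4)R 0/1
Sum over 22 residents: 2/2 + 1/3 + 1/3 + 2/2 + 1/2 + 0/4 + 0/3 + 1/3 + 1/2 + 0/2 + 2/3 + 2/3 + 0/2 + 0/1 + 1/4 + 1/3 + 2/3 + 2/3 + 0/1 + 0/3 + 1/3 + 0/1 = 91/12; mean = 91/12 ÷ 22 = 91/264 = 0.344696… → 0.345.

0.345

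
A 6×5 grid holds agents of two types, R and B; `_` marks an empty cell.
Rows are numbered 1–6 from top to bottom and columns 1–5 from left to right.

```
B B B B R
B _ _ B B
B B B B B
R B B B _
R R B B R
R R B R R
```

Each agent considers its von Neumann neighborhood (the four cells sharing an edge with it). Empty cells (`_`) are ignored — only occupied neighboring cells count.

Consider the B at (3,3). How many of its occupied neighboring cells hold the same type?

Occupied neighbors of (3,3): (4,3)=B, (3,2)=B, (3,4)=B.
Same type (B): 3 of 3.

3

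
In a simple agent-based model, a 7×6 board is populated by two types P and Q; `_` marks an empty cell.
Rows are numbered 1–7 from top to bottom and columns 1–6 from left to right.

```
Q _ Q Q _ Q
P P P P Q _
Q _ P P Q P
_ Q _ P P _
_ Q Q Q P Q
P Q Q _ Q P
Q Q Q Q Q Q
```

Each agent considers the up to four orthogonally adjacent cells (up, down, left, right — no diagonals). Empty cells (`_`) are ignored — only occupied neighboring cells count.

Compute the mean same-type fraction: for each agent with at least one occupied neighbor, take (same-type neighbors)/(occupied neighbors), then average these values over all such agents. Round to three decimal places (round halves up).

Row 1: (1,1)Q 0/1 · (1,3)Q 1/2 · (1,4)Q 1/2 · (1,6)Q — no occupied neighbors
Row 2: (2,1)P 1/3 · (2,2)P 2/2 · (2,3)P 3/4 · (2,4)P 2/4 · (2,5)Q 1/2
Row 3: (3,1)Q 0/1 · (3,3)P 2/2 · (3,4)P 3/4 · (3,5)Q 1/4 · (3,6)P 0/1
Row 4: (4,2)Q 1/1 · (4,4)P 2/3 · (4,5)P 2/3
Row 5: (5,2)Q 3/3 · (5,3)Q 3/3 · (5,4)Q 1/3 · (5,5)P 1/4 · (5,6)Q 0/2
Row 6: (6,1)P 0/2 · (6,2)Q 3/4 · (6,3)Q 3/3 · (6,5)Q 1/3 · (6,6)P 0/3
Row 7: (7,1)Q 1/2 · (7,2)Q 3/3 · (7,3)Q 3/3 · (7,4)Q 2/2 · (7,5)Q 3/3 · (7,6)Q 1/2
Sum over 32 agents: 0/1 + 1/2 + 1/2 + 1/3 + 2/2 + 3/4 + 2/4 + 1/2 + 0/1 + 2/2 + 3/4 + 1/4 + 0/1 + 1/1 + 2/3 + 2/3 + 3/3 + 3/3 + 1/3 + 1/4 + 0/2 + 0/2 + 3/4 + 3/3 + 1/3 + 0/3 + 1/2 + 3/3 + 3/3 + 2/2 + 3/3 + 1/2 = 217/12; mean = 217/12 ÷ 32 = 217/384 = 0.565104… → 0.565.

0.565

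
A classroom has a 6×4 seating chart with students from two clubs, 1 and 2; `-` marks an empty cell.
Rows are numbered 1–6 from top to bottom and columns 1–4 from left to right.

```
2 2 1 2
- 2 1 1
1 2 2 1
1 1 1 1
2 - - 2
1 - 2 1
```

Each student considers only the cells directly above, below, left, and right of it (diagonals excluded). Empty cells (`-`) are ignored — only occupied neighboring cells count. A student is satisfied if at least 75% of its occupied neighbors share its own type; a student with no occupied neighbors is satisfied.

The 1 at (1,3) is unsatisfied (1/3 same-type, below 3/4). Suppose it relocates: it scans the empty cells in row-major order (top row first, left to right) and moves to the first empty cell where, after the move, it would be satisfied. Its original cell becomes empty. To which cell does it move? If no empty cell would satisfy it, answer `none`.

none

Vacating (1,3). Empty cells in order:
  (2,1): 1/3 same-type → still unsatisfied.
  (5,2): 1/2 same-type → still unsatisfied.
  (5,3): 1/3 same-type → still unsatisfied.
  (6,2): 1/2 same-type → still unsatisfied.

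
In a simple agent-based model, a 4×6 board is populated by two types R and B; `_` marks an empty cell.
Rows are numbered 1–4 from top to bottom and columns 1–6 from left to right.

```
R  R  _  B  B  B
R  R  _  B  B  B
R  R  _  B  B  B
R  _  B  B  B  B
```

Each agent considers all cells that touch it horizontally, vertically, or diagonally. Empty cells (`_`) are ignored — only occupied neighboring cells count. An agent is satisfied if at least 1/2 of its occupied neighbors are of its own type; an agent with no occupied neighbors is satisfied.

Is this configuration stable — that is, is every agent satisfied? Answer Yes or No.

Yes

Row 1: (1,1)R 3/3 ok · (1,2)R 3/3 ok · (1,4)B 3/3 ok · (1,5)B 5/5 ok · (1,6)B 3/3 ok
Row 2: (2,1)R 5/5 ok · (2,2)R 5/5 ok · (2,4)B 5/5 ok · (2,5)B 8/8 ok · (2,6)B 5/5 ok
Row 3: (3,1)R 4/4 ok · (3,2)R 4/5 ok · (3,4)B 6/6 ok · (3,5)B 8/8 ok · (3,6)B 5/5 ok
Row 4: (4,1)R 2/2 ok · (4,3)B 2/3 ok · (4,4)B 4/4 ok · (4,5)B 5/5 ok · (4,6)B 3/3 ok
All meet the threshold, so the configuration is stable.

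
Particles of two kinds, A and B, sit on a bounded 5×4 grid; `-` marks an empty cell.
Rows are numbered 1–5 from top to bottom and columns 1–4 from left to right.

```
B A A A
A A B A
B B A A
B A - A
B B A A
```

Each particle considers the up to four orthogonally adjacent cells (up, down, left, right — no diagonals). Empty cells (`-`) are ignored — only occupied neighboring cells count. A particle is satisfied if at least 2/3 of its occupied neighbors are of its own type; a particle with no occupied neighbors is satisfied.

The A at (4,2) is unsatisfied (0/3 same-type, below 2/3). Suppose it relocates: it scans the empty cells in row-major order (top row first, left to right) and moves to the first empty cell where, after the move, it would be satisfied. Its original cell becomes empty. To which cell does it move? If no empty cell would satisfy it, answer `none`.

Vacating (4,2). Empty cells in order:
  (4,3): 3/3 same-type → satisfied — stop here.

(4,3)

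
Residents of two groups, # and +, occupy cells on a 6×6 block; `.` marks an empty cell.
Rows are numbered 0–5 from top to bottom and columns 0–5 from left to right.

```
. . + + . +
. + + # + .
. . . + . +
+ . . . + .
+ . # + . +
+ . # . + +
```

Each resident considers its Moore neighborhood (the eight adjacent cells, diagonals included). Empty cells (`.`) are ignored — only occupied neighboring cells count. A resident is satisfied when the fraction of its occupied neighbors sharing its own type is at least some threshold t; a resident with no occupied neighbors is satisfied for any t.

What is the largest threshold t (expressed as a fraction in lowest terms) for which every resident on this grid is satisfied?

(0,2)+ 3/4
(0,3)+ 3/4
(0,5)+ 1/1
(1,1)+ 2/2
(1,2)+ 4/5
(1,3)# 0/5
(1,4)+ 4/5
(2,3)+ 3/4
(2,5)+ 2/2
(3,0)+ 1/1
(3,4)+ 4/4
(4,0)+ 2/2
(4,2)# 1/2
(4,3)+ 2/4
(4,5)+ 3/3
(5,0)+ 1/1
(5,2)# 1/2
(5,4)+ 3/3
(5,5)+ 2/2
The smallest same-type fraction is 0/5 at (1,3), which reduces to 0/1. Any threshold above that leaves this resident unsatisfied.

0/1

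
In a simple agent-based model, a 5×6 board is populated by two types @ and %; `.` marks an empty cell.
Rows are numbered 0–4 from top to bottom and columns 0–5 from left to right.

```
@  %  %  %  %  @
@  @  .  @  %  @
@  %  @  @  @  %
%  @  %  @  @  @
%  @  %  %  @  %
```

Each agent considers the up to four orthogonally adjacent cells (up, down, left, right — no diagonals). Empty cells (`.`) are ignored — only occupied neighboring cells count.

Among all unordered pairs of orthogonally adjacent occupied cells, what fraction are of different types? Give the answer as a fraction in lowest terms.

5/9

Scan each occupied cell's neighbors to the right and below so each pair is counted once.
From row 0: 4 unlike of 10 pairs (running 4/10).
From row 1: 5 unlike of 8 pairs (running 9/18).
From row 2: 7 unlike of 11 pairs (running 16/29).
From row 3: 5 unlike of 11 pairs (running 21/40).
From row 4: 4 unlike of 5 pairs (running 25/45).
Total adjacent occupied pairs: 45; unlike-type pairs: 25.
25/45 reduces to 5/9.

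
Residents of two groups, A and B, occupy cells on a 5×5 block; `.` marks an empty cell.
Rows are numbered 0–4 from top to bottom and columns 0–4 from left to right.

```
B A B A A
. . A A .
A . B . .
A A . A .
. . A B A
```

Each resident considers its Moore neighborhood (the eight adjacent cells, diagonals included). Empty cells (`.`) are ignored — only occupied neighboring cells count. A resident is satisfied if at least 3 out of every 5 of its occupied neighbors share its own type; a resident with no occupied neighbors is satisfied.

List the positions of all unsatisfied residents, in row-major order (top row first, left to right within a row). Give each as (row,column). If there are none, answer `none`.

(0,0)B 0/1 unhappy
(0,1)A 1/3 unhappy
(0,2)B 0/4 unhappy
(0,3)A 3/4 ok
(0,4)A 2/2 ok
(1,2)A 3/5 ok
(1,3)A 3/5 ok
(2,0)A 2/2 ok
(2,2)B 0/4 unhappy
(3,0)A 2/2 ok
(3,1)A 3/4 ok
(3,3)A 2/4 unhappy
(4,2)A 2/3 ok
(4,3)B 0/3 unhappy
(4,4)A 1/2 unhappy

(0,0), (0,1), (0,2), (2,2), (3,3), (4,3), (4,4)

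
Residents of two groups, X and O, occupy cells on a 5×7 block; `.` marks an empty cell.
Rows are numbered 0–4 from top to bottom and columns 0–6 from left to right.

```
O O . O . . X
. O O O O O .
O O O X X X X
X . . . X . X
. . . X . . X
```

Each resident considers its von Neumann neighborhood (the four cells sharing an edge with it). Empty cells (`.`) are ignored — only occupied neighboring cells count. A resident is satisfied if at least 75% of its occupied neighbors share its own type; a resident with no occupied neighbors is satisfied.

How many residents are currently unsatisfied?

7

(0,0)O 1/1 satisfied
(0,1)O 2/2 satisfied
(0,3)O 1/1 satisfied
(0,6)X 0/0 satisfied
(1,1)O 3/3 satisfied
(1,2)O 3/3 satisfied
(1,3)O 3/4 satisfied
(1,4)O 2/3 not
(1,5)O 1/2 not
(2,0)O 1/2 not
(2,1)O 3/3 satisfied
(2,2)O 2/3 not
(2,3)X 1/3 not
(2,4)X 3/4 satisfied
(2,5)X 2/3 not
(2,6)X 2/2 satisfied
(3,0)X 0/1 not
(3,4)X 1/1 satisfied
(3,6)X 2/2 satisfied
(4,3)X 0/0 satisfied
(4,6)X 1/1 satisfied
Unsatisfied: (1,4), (1,5), (2,0), (2,2), (2,3), (2,5), (3,0) — 7 in total.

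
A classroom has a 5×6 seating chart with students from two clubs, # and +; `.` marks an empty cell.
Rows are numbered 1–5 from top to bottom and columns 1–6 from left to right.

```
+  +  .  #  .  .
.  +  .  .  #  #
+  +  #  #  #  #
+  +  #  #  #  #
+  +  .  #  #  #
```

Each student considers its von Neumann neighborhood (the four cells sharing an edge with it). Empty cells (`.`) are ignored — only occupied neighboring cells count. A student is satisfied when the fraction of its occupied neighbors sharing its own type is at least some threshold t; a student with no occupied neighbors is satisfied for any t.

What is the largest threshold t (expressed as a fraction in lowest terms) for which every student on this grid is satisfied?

(1,1)+ 1/1
(1,2)+ 2/2
(1,4)# — no occupied neighbors
(2,2)+ 2/2
(2,5)# 2/2
(2,6)# 2/2
(3,1)+ 2/2
(3,2)+ 3/4
(3,3)# 2/3
(3,4)# 3/3
(3,5)# 4/4
(3,6)# 3/3
(4,1)+ 3/3
(4,2)+ 3/4
(4,3)# 2/3
(4,4)# 4/4
(4,5)# 4/4
(4,6)# 3/3
(5,1)+ 2/2
(5,2)+ 2/2
(5,4)# 2/2
(5,5)# 3/3
(5,6)# 2/2
The smallest same-type fraction is 2/3 at (3,3), which reduces to 2/3. Any threshold above that leaves this student unsatisfied.

2/3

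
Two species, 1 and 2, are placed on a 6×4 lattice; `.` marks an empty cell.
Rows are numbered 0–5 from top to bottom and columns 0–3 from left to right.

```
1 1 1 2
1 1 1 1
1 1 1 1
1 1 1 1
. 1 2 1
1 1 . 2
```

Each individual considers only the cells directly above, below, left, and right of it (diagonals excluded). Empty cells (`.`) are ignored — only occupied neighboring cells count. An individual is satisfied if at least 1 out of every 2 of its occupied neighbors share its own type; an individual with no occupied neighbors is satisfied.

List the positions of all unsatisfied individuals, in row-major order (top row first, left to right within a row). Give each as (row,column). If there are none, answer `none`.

(0,3), (4,2), (4,3), (5,3)

(0,0)1 2/2 ✓
(0,1)1 3/3 ✓
(0,2)1 2/3 ✓
(0,3)2 0/2 ✗
(1,0)1 3/3 ✓
(1,1)1 4/4 ✓
(1,2)1 4/4 ✓
(1,3)1 2/3 ✓
(2,0)1 3/3 ✓
(2,1)1 4/4 ✓
(2,2)1 4/4 ✓
(2,3)1 3/3 ✓
(3,0)1 2/2 ✓
(3,1)1 4/4 ✓
(3,2)1 3/4 ✓
(3,3)1 3/3 ✓
(4,1)1 2/3 ✓
(4,2)2 0/3 ✗
(4,3)1 1/3 ✗
(5,0)1 1/1 ✓
(5,1)1 2/2 ✓
(5,3)2 0/1 ✗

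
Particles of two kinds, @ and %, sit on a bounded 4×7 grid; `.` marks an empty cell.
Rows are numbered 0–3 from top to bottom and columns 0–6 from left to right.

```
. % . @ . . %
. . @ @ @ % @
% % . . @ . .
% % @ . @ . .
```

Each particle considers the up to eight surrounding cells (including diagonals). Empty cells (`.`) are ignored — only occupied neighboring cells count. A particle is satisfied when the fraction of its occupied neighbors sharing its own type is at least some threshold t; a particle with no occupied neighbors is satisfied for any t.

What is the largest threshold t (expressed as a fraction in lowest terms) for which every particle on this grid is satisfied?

0/1

(0,1)% 0/1
(0,3)@ 3/3
(0,6)% 1/2
(1,2)@ 2/4
(1,3)@ 4/4
(1,4)@ 3/4
(1,5)% 1/4
(1,6)@ 0/2
(2,0)% 3/3
(2,1)% 3/5
(2,4)@ 3/4
(3,0)% 3/3
(3,1)% 3/4
(3,2)@ 0/2
(3,4)@ 1/1
The smallest same-type fraction is 0/1 at (0,1), which reduces to 0/1. Any threshold above that leaves this particle unsatisfied.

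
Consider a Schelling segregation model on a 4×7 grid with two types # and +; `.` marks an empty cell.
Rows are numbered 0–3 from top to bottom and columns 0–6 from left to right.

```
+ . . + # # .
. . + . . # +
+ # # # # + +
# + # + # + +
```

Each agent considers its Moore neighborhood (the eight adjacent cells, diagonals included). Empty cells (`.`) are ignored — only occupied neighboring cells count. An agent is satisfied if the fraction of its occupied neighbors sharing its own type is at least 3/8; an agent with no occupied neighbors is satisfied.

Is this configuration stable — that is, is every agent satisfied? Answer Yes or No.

No

(0,0)+ 0/0 ✓
(0,3)+ 1/2 ✓
(0,4)# 2/3 ✓
(0,5)# 2/3 ✓
(1,2)+ 1/4 ✗
(1,5)# 3/6 ✓
(1,6)+ 2/4 ✓
(2,0)+ 1/3 ✗
(2,1)# 3/6 ✓
(2,2)# 3/6 ✓
(2,3)# 4/6 ✓
(2,4)# 3/6 ✓
(2,5)+ 4/7 ✓
(2,6)+ 4/5 ✓
(3,0)# 1/3 ✗
(3,1)+ 1/5 ✗
(3,2)# 3/5 ✓
(3,3)+ 0/5 ✗
(3,4)# 2/5 ✓
(3,5)+ 3/5 ✓
(3,6)+ 3/3 ✓
For instance (1,2) has only 1/4 same-type neighbors, below 3/8.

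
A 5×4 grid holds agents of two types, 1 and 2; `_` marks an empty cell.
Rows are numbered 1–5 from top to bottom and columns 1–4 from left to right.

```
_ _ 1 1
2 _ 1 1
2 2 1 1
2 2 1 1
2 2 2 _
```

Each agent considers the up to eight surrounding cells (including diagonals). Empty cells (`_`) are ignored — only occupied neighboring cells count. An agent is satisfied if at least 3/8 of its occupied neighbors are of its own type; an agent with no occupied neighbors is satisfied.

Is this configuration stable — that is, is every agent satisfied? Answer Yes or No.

(1,3)1 3/3 ✓
(1,4)1 3/3 ✓
(2,1)2 2/2 ✓
(2,3)1 5/6 ✓
(2,4)1 5/5 ✓
(3,1)2 4/4 ✓
(3,2)2 4/7 ✓
(3,3)1 5/7 ✓
(3,4)1 5/5 ✓
(4,1)2 5/5 ✓
(4,2)2 6/8 ✓
(4,3)1 3/7 ✓
(4,4)1 3/4 ✓
(5,1)2 3/3 ✓
(5,2)2 4/5 ✓
(5,3)2 2/4 ✓
All meet the threshold, so the configuration is stable.

Yes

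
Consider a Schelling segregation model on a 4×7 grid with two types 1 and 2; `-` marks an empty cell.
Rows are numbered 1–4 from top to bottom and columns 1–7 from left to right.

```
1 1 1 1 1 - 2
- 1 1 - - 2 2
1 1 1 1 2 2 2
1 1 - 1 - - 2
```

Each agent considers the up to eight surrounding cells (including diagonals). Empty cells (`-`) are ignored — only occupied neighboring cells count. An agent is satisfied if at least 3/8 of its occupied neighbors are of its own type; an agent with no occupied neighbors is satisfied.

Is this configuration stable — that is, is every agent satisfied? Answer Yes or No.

Yes

Row 1: (1,1)1 2/2 ✓ · (1,2)1 4/4 ✓ · (1,3)1 4/4 ✓ · (1,4)1 3/3 ✓ · (1,5)1 1/2 ✓ · (1,7)2 2/2 ✓
Row 2: (2,2)1 7/7 ✓ · (2,3)1 7/7 ✓ · (2,6)2 5/6 ✓ · (2,7)2 4/4 ✓
Row 3: (3,1)1 4/4 ✓ · (3,2)1 6/6 ✓ · (3,3)1 6/6 ✓ · (3,4)1 3/4 ✓ · (3,5)2 2/4 ✓ · (3,6)2 5/5 ✓ · (3,7)2 4/4 ✓
Row 4: (4,1)1 3/3 ✓ · (4,2)1 4/4 ✓ · (4,4)1 2/3 ✓ · (4,7)2 2/2 ✓
All meet the threshold, so the configuration is stable.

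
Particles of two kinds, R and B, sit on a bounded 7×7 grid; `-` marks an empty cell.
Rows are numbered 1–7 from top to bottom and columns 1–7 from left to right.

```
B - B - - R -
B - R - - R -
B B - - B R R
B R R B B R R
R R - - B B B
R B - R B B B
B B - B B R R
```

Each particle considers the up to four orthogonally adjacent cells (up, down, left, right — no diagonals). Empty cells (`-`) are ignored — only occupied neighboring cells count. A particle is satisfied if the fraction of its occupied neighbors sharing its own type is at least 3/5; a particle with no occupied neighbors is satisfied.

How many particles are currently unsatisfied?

16

Row 1: (1,1)B 1/1 ✓ · (1,3)B 0/1 ✗ · (1,6)R 1/1 ✓
Row 2: (2,1)B 2/2 ✓ · (2,3)R 0/1 ✗ · (2,6)R 2/2 ✓
Row 3: (3,1)B 3/3 ✓ · (3,2)B 1/2 ✗ · (3,5)B 1/2 ✗ · (3,6)R 3/4 ✓ · (3,7)R 2/2 ✓
Row 4: (4,1)B 1/3 ✗ · (4,2)R 2/4 ✗ · (4,3)R 1/2 ✗ · (4,4)B 1/2 ✗ · (4,5)B 3/4 ✓ · (4,6)R 2/4 ✗ · (4,7)R 2/3 ✓
Row 5: (5,1)R 2/3 ✓ · (5,2)R 2/3 ✓ · (5,5)B 3/3 ✓ · (5,6)B 3/4 ✓ · (5,7)B 2/3 ✓
Row 6: (6,1)R 1/3 ✗ · (6,2)B 1/3 ✗ · (6,4)R 0/2 ✗ · (6,5)B 3/4 ✓ · (6,6)B 3/4 ✓ · (6,7)B 2/3 ✓
Row 7: (7,1)B 1/2 ✗ · (7,2)B 2/2 ✓ · (7,4)B 1/2 ✗ · (7,5)B 2/3 ✓ · (7,6)R 1/3 ✗ · (7,7)R 1/2 ✗
Unsatisfied: (1,3), (2,3), (3,2), (3,5), (4,1), (4,2), (4,3), (4,4), (4,6), (6,1), (6,2), (6,4), (7,1), (7,4), (7,6), (7,7) — 16 in total.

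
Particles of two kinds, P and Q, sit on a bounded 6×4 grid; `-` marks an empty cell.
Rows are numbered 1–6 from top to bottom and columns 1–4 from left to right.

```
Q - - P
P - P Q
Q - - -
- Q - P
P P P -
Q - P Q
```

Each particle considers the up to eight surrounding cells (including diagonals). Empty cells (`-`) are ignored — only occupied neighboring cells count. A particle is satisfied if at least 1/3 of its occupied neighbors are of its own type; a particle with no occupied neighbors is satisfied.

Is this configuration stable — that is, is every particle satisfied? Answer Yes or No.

No

(1,1)Q 0/1 not
(1,4)P 1/2 satisfied
(2,1)P 0/2 not
(2,3)P 1/2 satisfied
(2,4)Q 0/2 not
(3,1)Q 1/2 satisfied
(4,2)Q 1/4 not
(4,4)P 1/1 satisfied
(5,1)P 1/3 satisfied
(5,2)P 3/5 satisfied
(5,3)P 3/5 satisfied
(6,1)Q 0/2 not
(6,3)P 2/3 satisfied
(6,4)Q 0/2 not
For instance (1,1) has only 0/1 same-type neighbors, below 1/3.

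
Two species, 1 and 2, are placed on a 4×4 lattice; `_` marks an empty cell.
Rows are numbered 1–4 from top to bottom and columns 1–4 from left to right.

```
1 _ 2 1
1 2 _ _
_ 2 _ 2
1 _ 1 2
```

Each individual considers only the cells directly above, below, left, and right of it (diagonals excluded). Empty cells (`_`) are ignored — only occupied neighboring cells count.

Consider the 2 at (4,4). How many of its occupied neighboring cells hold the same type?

Occupied neighbors of (4,4): (3,4)=2, (4,3)=1.
Same type (2): 1 of 2.

1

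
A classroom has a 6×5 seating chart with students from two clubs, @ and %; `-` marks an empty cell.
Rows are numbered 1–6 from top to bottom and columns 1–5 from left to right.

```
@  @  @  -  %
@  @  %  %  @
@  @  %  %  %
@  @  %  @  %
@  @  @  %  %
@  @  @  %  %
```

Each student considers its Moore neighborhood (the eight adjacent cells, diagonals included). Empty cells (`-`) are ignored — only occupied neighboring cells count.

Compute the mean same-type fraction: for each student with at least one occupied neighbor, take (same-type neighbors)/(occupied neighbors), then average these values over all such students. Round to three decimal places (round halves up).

(1,1)@ 3/3
(1,2)@ 4/5
(1,3)@ 2/4
(1,5)% 1/2
(2,1)@ 5/5
(2,2)@ 6/8
(2,3)% 3/7
(2,4)% 5/7
(2,5)@ 0/4
(3,1)@ 5/5
(3,2)@ 5/8
(3,3)% 4/8
(3,4)% 6/8
(3,5)% 3/5
(4,1)@ 5/5
(4,2)@ 6/8
(4,3)% 3/8
(4,4)@ 1/8
(4,5)% 4/5
(5,1)@ 5/5
(5,2)@ 7/8
(5,3)@ 5/8
(5,4)% 5/8
(5,5)% 4/5
(6,1)@ 3/3
(6,2)@ 5/5
(6,3)@ 3/5
(6,4)% 3/5
(6,5)% 3/3
Sum over 29 students: 3/3 + 4/5 + 2/4 + 1/2 + 5/5 + 6/8 + 3/7 + 5/7 + 0/4 + 5/5 + 5/8 + 4/8 + 6/8 + 3/5 + 5/5 + 6/8 + 3/8 + 1/8 + 4/5 + 5/5 + 7/8 + 5/8 + 5/8 + 4/5 + 3/3 + 5/5 + 3/5 + 3/5 + 3/3 = 712/35; mean = 712/35 ÷ 29 = 712/1015 = 0.701477… → 0.701.

0.701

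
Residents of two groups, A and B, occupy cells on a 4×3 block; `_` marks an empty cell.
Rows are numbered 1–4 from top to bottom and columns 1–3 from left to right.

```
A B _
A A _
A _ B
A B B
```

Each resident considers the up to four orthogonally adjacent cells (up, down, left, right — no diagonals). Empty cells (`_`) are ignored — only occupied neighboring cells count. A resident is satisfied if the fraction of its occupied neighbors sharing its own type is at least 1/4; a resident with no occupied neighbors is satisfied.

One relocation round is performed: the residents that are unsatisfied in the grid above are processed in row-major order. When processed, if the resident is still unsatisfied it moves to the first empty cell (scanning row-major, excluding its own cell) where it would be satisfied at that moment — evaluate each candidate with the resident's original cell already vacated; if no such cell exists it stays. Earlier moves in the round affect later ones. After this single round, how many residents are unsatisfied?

0

Initially unsatisfied (in order): (1,2).
  (1,2) → (1,3).
Resulting grid:
A _ B
A A _
A _ B
A B B
All satisfied now.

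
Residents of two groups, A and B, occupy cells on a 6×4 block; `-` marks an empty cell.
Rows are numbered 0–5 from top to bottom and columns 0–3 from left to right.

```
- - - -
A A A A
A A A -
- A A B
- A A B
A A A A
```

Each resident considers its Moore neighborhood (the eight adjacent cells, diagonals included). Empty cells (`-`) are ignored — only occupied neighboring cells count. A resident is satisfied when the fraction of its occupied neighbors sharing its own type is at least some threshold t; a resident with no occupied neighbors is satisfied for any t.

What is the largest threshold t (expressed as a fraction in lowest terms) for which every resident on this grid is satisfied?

(1,0)A 3/3
(1,1)A 5/5
(1,2)A 4/4
(1,3)A 2/2
(2,0)A 4/4
(2,1)A 7/7
(2,2)A 6/7
(3,1)A 6/6
(3,2)A 5/7
(3,3)B 1/4
(4,1)A 6/6
(4,2)A 6/8
(4,3)B 1/5
(5,0)A 2/2
(5,1)A 4/4
(5,2)A 4/5
(5,3)A 2/3
The smallest same-type fraction is 1/5 at (4,3), which reduces to 1/5. Any threshold above that leaves this resident unsatisfied.

1/5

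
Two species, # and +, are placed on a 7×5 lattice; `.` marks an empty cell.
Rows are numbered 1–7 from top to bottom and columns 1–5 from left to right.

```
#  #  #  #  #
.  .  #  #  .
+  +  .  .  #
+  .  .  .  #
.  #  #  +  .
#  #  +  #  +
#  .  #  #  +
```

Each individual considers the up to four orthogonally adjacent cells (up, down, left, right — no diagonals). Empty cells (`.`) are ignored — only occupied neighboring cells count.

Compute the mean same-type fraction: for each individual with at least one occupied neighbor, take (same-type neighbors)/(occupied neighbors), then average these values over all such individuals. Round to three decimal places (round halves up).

0.767

(1,1)# 1/1
(1,2)# 2/2
(1,3)# 3/3
(1,4)# 3/3
(1,5)# 1/1
(2,3)# 2/2
(2,4)# 2/2
(3,1)+ 2/2
(3,2)+ 1/1
(3,5)# 1/1
(4,1)+ 1/1
(4,5)# 1/1
(5,2)# 2/2
(5,3)# 1/3
(5,4)+ 0/2
(6,1)# 2/2
(6,2)# 2/3
(6,3)+ 0/4
(6,4)# 1/4
(6,5)+ 1/2
(7,1)# 1/1
(7,3)# 1/2
(7,4)# 2/3
(7,5)+ 1/2
Sum over 24 individuals: 1/1 + 2/2 + 3/3 + 3/3 + 1/1 + 2/2 + 2/2 + 2/2 + 1/1 + 1/1 + 1/1 + 1/1 + 2/2 + 1/3 + 0/2 + 2/2 + 2/3 + 0/4 + 1/4 + 1/2 + 1/1 + 1/2 + 2/3 + 1/2 = 221/12; mean = 221/12 ÷ 24 = 221/288 = 0.767361… → 0.767.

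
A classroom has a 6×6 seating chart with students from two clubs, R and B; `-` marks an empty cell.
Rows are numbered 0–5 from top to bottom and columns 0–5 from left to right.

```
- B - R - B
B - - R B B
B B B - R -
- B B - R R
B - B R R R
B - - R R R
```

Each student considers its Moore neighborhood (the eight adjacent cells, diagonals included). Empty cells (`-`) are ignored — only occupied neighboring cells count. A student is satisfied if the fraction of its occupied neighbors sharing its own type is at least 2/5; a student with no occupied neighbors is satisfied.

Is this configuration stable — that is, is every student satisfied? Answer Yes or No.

Yes

Row 0: (0,1)B 1/1 ok · (0,3)R 1/2 ok · (0,5)B 2/2 ok
Row 1: (1,0)B 3/3 ok · (1,3)R 2/4 ok · (1,4)B 2/5 ok · (1,5)B 2/3 ok
Row 2: (2,0)B 3/3 ok · (2,1)B 5/5 ok · (2,2)B 3/4 ok · (2,4)R 3/5 ok
Row 3: (3,1)B 6/6 ok · (3,2)B 4/5 ok · (3,4)R 5/5 ok · (3,5)R 4/4 ok
Row 4: (4,0)B 2/2 ok · (4,2)B 2/4 ok · (4,3)R 4/6 ok · (4,4)R 7/7 ok · (4,5)R 5/5 ok
Row 5: (5,0)B 1/1 ok · (5,3)R 3/4 ok · (5,4)R 5/5 ok · (5,5)R 3/3 ok
All meet the threshold, so the configuration is stable.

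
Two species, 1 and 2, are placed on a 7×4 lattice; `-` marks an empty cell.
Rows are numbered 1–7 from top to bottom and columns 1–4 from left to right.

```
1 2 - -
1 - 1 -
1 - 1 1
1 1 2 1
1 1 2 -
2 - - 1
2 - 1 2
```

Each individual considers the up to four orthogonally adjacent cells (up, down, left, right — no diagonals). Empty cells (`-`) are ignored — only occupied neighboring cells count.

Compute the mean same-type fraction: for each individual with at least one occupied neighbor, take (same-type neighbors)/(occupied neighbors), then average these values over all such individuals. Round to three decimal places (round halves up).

0.575

Row 1: (1,1)1 1/2 · (1,2)2 0/1
Row 2: (2,1)1 2/2 · (2,3)1 1/1
Row 3: (3,1)1 2/2 · (3,3)1 2/3 · (3,4)1 2/2
Row 4: (4,1)1 3/3 · (4,2)1 2/3 · (4,3)2 1/4 · (4,4)1 1/2
Row 5: (5,1)1 2/3 · (5,2)1 2/3 · (5,3)2 1/2
Row 6: (6,1)2 1/2 · (6,4)1 0/1
Row 7: (7,1)2 1/1 · (7,3)1 0/1 · (7,4)2 0/2
Sum over 19 individuals: 1/2 + 0/1 + 2/2 + 1/1 + 2/2 + 2/3 + 2/2 + 3/3 + 2/3 + 1/4 + 1/2 + 2/3 + 2/3 + 1/2 + 1/2 + 0/1 + 1/1 + 0/1 + 0/2 = 131/12; mean = 131/12 ÷ 19 = 131/228 = 0.574561… → 0.575.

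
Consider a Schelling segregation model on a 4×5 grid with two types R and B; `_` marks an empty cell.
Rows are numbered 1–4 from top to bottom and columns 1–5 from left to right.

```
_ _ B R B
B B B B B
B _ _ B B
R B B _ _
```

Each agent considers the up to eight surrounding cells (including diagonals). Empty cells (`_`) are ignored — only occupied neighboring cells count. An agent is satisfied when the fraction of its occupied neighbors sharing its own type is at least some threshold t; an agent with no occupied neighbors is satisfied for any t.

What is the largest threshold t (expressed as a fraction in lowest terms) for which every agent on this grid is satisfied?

0/1

Row 1: (1,3)B 3/4 · (1,4)R 0/5 · (1,5)B 2/3
Row 2: (2,1)B 2/2 · (2,2)B 4/4 · (2,3)B 4/5 · (2,4)B 6/7 · (2,5)B 4/5
Row 3: (3,1)B 3/4 · (3,4)B 5/5 · (3,5)B 3/3
Row 4: (4,1)R 0/2 · (4,2)B 2/3 · (4,3)B 2/2
The smallest same-type fraction is 0/5 at (1,4), which reduces to 0/1. Any threshold above that leaves this agent unsatisfied.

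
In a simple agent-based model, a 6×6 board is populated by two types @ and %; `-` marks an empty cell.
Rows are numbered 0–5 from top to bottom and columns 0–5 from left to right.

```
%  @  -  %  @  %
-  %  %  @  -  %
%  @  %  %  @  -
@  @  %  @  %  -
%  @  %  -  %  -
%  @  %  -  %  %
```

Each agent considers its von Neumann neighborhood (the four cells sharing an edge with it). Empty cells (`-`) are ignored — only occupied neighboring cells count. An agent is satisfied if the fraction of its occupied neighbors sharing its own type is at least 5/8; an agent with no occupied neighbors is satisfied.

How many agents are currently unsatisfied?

20

Row 0: (0,0)% 0/1 unhappy · (0,1)@ 0/2 unhappy · (0,3)% 0/2 unhappy · (0,4)@ 0/2 unhappy · (0,5)% 1/2 unhappy
Row 1: (1,1)% 1/3 unhappy · (1,2)% 2/3 ok · (1,3)@ 0/3 unhappy · (1,5)% 1/1 ok
Row 2: (2,0)% 0/2 unhappy · (2,1)@ 1/4 unhappy · (2,2)% 3/4 ok · (2,3)% 1/4 unhappy · (2,4)@ 0/2 unhappy
Row 3: (3,0)@ 1/3 unhappy · (3,1)@ 3/4 ok · (3,2)% 2/4 unhappy · (3,3)@ 0/3 unhappy · (3,4)% 1/3 unhappy
Row 4: (4,0)% 1/3 unhappy · (4,1)@ 2/4 unhappy · (4,2)% 2/3 ok · (4,4)% 2/2 ok
Row 5: (5,0)% 1/2 unhappy · (5,1)@ 1/3 unhappy · (5,2)% 1/2 unhappy · (5,4)% 2/2 ok · (5,5)% 1/1 ok
Unsatisfied: (0,0), (0,1), (0,3), (0,4), (0,5), (1,1), (1,3), (2,0), (2,1), (2,3), (2,4), (3,0), (3,2), (3,3), (3,4), (4,0), (4,1), (5,0), (5,1), (5,2) — 20 in total.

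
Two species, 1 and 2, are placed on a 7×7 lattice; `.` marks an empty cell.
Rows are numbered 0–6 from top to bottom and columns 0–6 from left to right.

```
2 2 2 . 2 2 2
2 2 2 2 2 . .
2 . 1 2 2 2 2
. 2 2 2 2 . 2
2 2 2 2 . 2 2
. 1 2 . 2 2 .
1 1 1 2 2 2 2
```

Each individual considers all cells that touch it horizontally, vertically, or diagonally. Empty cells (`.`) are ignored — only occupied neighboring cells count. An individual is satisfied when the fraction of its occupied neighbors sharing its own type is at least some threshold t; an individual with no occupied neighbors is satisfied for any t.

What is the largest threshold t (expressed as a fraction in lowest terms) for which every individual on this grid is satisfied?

Row 0: (0,0)2 3/3 · (0,1)2 5/5 · (0,2)2 4/4 · (0,4)2 3/3 · (0,5)2 3/3 · (0,6)2 1/1
Row 1: (1,0)2 4/4 · (1,1)2 6/7 · (1,2)2 5/6 · (1,3)2 6/7 · (1,4)2 6/6
Row 2: (2,0)2 3/3 · (2,2)1 0/7 · (2,3)2 7/8 · (2,4)2 6/6 · (2,5)2 5/5 · (2,6)2 2/2
Row 3: (3,1)2 5/6 · (3,2)2 6/7 · (3,3)2 6/7 · (3,4)2 6/6 · (3,6)2 4/4
Row 4: (4,0)2 2/3 · (4,1)2 5/6 · (4,2)2 6/7 · (4,3)2 6/6 · (4,5)2 5/5 · (4,6)2 3/3
Row 5: (5,1)1 3/7 · (5,2)2 4/7 · (5,4)2 6/6 · (5,5)2 6/6
Row 6: (6,0)1 2/2 · (6,1)1 3/4 · (6,2)1 2/4 · (6,3)2 3/4 · (6,4)2 4/4 · (6,5)2 4/4 · (6,6)2 2/2
The smallest same-type fraction is 0/7 at (2,2), which reduces to 0/1. Any threshold above that leaves this individual unsatisfied.

0/1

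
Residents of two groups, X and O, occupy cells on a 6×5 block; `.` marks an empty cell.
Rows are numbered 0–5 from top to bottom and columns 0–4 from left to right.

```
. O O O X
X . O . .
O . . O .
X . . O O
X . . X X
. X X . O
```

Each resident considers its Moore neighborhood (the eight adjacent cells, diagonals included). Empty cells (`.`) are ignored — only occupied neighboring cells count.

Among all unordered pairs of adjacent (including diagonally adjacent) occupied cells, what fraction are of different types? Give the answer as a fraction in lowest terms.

5/12

Scan each occupied cell's neighbors to the right and below (and the two forward diagonals) so each pair is counted once.
From row 0: 2 unlike of 7 pairs (running 2/7).
From row 1: 1 unlike of 2 pairs (running 3/9).
From row 2: 1 unlike of 3 pairs (running 4/12).
From row 3: 4 unlike of 6 pairs (running 8/18).
From row 4: 2 unlike of 5 pairs (running 10/23).
From row 5: 0 unlike of 1 pairs (running 10/24).
Total adjacent occupied pairs: 24; unlike-type pairs: 10.
10/24 reduces to 5/12.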